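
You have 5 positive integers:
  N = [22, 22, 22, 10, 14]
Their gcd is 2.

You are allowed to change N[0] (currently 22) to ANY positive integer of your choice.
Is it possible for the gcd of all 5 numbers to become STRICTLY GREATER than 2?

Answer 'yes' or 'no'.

Current gcd = 2
gcd of all OTHER numbers (without N[0]=22): gcd([22, 22, 10, 14]) = 2
The new gcd after any change is gcd(2, new_value).
This can be at most 2.
Since 2 = old gcd 2, the gcd can only stay the same or decrease.

Answer: no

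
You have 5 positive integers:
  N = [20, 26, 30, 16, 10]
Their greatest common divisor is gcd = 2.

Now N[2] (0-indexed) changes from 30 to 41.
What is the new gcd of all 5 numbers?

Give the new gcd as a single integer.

Numbers: [20, 26, 30, 16, 10], gcd = 2
Change: index 2, 30 -> 41
gcd of the OTHER numbers (without index 2): gcd([20, 26, 16, 10]) = 2
New gcd = gcd(g_others, new_val) = gcd(2, 41) = 1

Answer: 1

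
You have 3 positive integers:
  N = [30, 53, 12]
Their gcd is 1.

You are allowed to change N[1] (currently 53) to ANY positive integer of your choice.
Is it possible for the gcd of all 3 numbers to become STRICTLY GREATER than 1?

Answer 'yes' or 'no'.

Current gcd = 1
gcd of all OTHER numbers (without N[1]=53): gcd([30, 12]) = 6
The new gcd after any change is gcd(6, new_value).
This can be at most 6.
Since 6 > old gcd 1, the gcd CAN increase (e.g., set N[1] = 6).

Answer: yes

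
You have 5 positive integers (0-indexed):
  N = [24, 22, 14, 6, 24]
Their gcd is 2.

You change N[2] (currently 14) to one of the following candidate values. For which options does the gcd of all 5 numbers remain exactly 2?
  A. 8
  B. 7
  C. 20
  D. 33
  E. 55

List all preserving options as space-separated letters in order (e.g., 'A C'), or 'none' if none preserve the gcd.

Old gcd = 2; gcd of others (without N[2]) = 2
New gcd for candidate v: gcd(2, v). Preserves old gcd iff gcd(2, v) = 2.
  Option A: v=8, gcd(2,8)=2 -> preserves
  Option B: v=7, gcd(2,7)=1 -> changes
  Option C: v=20, gcd(2,20)=2 -> preserves
  Option D: v=33, gcd(2,33)=1 -> changes
  Option E: v=55, gcd(2,55)=1 -> changes

Answer: A C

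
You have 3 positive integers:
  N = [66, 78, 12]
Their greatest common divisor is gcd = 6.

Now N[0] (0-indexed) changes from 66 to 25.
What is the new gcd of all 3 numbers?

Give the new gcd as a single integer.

Answer: 1

Derivation:
Numbers: [66, 78, 12], gcd = 6
Change: index 0, 66 -> 25
gcd of the OTHER numbers (without index 0): gcd([78, 12]) = 6
New gcd = gcd(g_others, new_val) = gcd(6, 25) = 1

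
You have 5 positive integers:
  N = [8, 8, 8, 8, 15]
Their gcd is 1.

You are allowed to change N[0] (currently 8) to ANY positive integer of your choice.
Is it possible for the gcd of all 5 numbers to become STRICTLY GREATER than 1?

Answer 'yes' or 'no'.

Answer: no

Derivation:
Current gcd = 1
gcd of all OTHER numbers (without N[0]=8): gcd([8, 8, 8, 15]) = 1
The new gcd after any change is gcd(1, new_value).
This can be at most 1.
Since 1 = old gcd 1, the gcd can only stay the same or decrease.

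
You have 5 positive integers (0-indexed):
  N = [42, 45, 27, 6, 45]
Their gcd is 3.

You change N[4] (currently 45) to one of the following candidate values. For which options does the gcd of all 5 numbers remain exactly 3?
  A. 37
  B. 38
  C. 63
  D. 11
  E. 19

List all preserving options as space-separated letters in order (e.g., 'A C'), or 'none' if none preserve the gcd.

Answer: C

Derivation:
Old gcd = 3; gcd of others (without N[4]) = 3
New gcd for candidate v: gcd(3, v). Preserves old gcd iff gcd(3, v) = 3.
  Option A: v=37, gcd(3,37)=1 -> changes
  Option B: v=38, gcd(3,38)=1 -> changes
  Option C: v=63, gcd(3,63)=3 -> preserves
  Option D: v=11, gcd(3,11)=1 -> changes
  Option E: v=19, gcd(3,19)=1 -> changes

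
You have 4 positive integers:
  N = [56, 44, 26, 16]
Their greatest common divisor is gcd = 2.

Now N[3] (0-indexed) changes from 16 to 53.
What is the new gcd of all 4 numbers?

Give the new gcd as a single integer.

Numbers: [56, 44, 26, 16], gcd = 2
Change: index 3, 16 -> 53
gcd of the OTHER numbers (without index 3): gcd([56, 44, 26]) = 2
New gcd = gcd(g_others, new_val) = gcd(2, 53) = 1

Answer: 1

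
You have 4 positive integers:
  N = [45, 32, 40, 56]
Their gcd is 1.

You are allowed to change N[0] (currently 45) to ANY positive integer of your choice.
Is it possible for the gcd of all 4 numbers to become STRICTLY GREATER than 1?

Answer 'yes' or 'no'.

Answer: yes

Derivation:
Current gcd = 1
gcd of all OTHER numbers (without N[0]=45): gcd([32, 40, 56]) = 8
The new gcd after any change is gcd(8, new_value).
This can be at most 8.
Since 8 > old gcd 1, the gcd CAN increase (e.g., set N[0] = 8).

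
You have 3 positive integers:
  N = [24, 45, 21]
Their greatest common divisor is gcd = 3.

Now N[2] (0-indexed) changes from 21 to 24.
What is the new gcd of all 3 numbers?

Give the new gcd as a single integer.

Numbers: [24, 45, 21], gcd = 3
Change: index 2, 21 -> 24
gcd of the OTHER numbers (without index 2): gcd([24, 45]) = 3
New gcd = gcd(g_others, new_val) = gcd(3, 24) = 3

Answer: 3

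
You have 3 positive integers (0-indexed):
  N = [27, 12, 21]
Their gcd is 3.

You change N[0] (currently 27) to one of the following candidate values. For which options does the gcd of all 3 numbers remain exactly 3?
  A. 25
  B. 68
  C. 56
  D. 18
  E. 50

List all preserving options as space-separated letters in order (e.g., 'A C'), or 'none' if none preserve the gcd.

Old gcd = 3; gcd of others (without N[0]) = 3
New gcd for candidate v: gcd(3, v). Preserves old gcd iff gcd(3, v) = 3.
  Option A: v=25, gcd(3,25)=1 -> changes
  Option B: v=68, gcd(3,68)=1 -> changes
  Option C: v=56, gcd(3,56)=1 -> changes
  Option D: v=18, gcd(3,18)=3 -> preserves
  Option E: v=50, gcd(3,50)=1 -> changes

Answer: D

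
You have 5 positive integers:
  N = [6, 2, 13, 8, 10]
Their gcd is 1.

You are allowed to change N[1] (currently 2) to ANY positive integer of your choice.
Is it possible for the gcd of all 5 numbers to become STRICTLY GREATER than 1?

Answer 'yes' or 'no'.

Answer: no

Derivation:
Current gcd = 1
gcd of all OTHER numbers (without N[1]=2): gcd([6, 13, 8, 10]) = 1
The new gcd after any change is gcd(1, new_value).
This can be at most 1.
Since 1 = old gcd 1, the gcd can only stay the same or decrease.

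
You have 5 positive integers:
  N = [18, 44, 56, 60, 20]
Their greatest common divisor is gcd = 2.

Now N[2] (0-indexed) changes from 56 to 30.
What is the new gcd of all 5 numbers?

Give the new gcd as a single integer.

Answer: 2

Derivation:
Numbers: [18, 44, 56, 60, 20], gcd = 2
Change: index 2, 56 -> 30
gcd of the OTHER numbers (without index 2): gcd([18, 44, 60, 20]) = 2
New gcd = gcd(g_others, new_val) = gcd(2, 30) = 2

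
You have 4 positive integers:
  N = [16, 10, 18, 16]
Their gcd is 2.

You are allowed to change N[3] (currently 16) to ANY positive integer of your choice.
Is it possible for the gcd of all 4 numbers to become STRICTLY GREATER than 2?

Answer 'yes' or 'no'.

Answer: no

Derivation:
Current gcd = 2
gcd of all OTHER numbers (without N[3]=16): gcd([16, 10, 18]) = 2
The new gcd after any change is gcd(2, new_value).
This can be at most 2.
Since 2 = old gcd 2, the gcd can only stay the same or decrease.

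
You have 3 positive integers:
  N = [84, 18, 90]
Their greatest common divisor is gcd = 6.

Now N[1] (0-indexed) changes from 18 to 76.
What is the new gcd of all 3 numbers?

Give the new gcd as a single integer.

Numbers: [84, 18, 90], gcd = 6
Change: index 1, 18 -> 76
gcd of the OTHER numbers (without index 1): gcd([84, 90]) = 6
New gcd = gcd(g_others, new_val) = gcd(6, 76) = 2

Answer: 2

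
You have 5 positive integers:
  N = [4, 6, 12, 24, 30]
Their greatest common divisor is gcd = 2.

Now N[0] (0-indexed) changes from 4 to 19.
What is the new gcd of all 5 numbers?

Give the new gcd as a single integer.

Numbers: [4, 6, 12, 24, 30], gcd = 2
Change: index 0, 4 -> 19
gcd of the OTHER numbers (without index 0): gcd([6, 12, 24, 30]) = 6
New gcd = gcd(g_others, new_val) = gcd(6, 19) = 1

Answer: 1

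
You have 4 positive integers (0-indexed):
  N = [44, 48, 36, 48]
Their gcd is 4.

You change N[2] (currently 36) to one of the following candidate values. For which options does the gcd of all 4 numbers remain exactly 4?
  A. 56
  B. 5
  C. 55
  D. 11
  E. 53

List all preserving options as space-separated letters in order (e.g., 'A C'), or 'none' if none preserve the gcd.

Answer: A

Derivation:
Old gcd = 4; gcd of others (without N[2]) = 4
New gcd for candidate v: gcd(4, v). Preserves old gcd iff gcd(4, v) = 4.
  Option A: v=56, gcd(4,56)=4 -> preserves
  Option B: v=5, gcd(4,5)=1 -> changes
  Option C: v=55, gcd(4,55)=1 -> changes
  Option D: v=11, gcd(4,11)=1 -> changes
  Option E: v=53, gcd(4,53)=1 -> changes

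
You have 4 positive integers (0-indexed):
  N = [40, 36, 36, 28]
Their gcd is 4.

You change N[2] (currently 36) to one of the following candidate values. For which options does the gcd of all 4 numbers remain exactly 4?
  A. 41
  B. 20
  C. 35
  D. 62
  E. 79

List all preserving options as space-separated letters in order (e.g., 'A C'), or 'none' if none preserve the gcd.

Answer: B

Derivation:
Old gcd = 4; gcd of others (without N[2]) = 4
New gcd for candidate v: gcd(4, v). Preserves old gcd iff gcd(4, v) = 4.
  Option A: v=41, gcd(4,41)=1 -> changes
  Option B: v=20, gcd(4,20)=4 -> preserves
  Option C: v=35, gcd(4,35)=1 -> changes
  Option D: v=62, gcd(4,62)=2 -> changes
  Option E: v=79, gcd(4,79)=1 -> changes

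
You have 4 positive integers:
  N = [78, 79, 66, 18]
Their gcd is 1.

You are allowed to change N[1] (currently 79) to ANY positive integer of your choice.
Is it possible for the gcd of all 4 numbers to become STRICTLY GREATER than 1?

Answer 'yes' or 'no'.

Current gcd = 1
gcd of all OTHER numbers (without N[1]=79): gcd([78, 66, 18]) = 6
The new gcd after any change is gcd(6, new_value).
This can be at most 6.
Since 6 > old gcd 1, the gcd CAN increase (e.g., set N[1] = 6).

Answer: yes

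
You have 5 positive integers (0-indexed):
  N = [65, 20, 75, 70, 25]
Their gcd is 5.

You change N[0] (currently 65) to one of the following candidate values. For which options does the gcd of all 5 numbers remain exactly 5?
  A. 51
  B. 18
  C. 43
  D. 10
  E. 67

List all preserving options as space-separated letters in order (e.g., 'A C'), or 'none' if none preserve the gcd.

Old gcd = 5; gcd of others (without N[0]) = 5
New gcd for candidate v: gcd(5, v). Preserves old gcd iff gcd(5, v) = 5.
  Option A: v=51, gcd(5,51)=1 -> changes
  Option B: v=18, gcd(5,18)=1 -> changes
  Option C: v=43, gcd(5,43)=1 -> changes
  Option D: v=10, gcd(5,10)=5 -> preserves
  Option E: v=67, gcd(5,67)=1 -> changes

Answer: D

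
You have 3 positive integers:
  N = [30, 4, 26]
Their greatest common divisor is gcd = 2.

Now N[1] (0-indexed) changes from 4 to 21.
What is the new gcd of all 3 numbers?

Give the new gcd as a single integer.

Numbers: [30, 4, 26], gcd = 2
Change: index 1, 4 -> 21
gcd of the OTHER numbers (without index 1): gcd([30, 26]) = 2
New gcd = gcd(g_others, new_val) = gcd(2, 21) = 1

Answer: 1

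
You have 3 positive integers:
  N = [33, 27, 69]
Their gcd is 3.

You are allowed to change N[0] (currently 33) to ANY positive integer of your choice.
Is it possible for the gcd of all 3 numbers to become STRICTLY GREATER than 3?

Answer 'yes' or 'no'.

Answer: no

Derivation:
Current gcd = 3
gcd of all OTHER numbers (without N[0]=33): gcd([27, 69]) = 3
The new gcd after any change is gcd(3, new_value).
This can be at most 3.
Since 3 = old gcd 3, the gcd can only stay the same or decrease.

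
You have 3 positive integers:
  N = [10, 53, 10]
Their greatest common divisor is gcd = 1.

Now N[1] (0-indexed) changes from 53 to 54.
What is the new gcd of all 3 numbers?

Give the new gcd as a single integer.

Answer: 2

Derivation:
Numbers: [10, 53, 10], gcd = 1
Change: index 1, 53 -> 54
gcd of the OTHER numbers (without index 1): gcd([10, 10]) = 10
New gcd = gcd(g_others, new_val) = gcd(10, 54) = 2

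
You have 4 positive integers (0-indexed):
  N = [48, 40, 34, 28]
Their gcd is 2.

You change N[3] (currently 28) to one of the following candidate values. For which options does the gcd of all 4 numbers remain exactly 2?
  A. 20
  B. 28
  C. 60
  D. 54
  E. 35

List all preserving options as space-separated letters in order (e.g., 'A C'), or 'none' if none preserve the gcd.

Old gcd = 2; gcd of others (without N[3]) = 2
New gcd for candidate v: gcd(2, v). Preserves old gcd iff gcd(2, v) = 2.
  Option A: v=20, gcd(2,20)=2 -> preserves
  Option B: v=28, gcd(2,28)=2 -> preserves
  Option C: v=60, gcd(2,60)=2 -> preserves
  Option D: v=54, gcd(2,54)=2 -> preserves
  Option E: v=35, gcd(2,35)=1 -> changes

Answer: A B C D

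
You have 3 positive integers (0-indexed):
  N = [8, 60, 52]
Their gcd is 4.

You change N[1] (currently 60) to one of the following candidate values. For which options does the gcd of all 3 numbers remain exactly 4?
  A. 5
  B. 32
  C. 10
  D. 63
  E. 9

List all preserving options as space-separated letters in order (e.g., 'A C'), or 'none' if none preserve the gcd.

Old gcd = 4; gcd of others (without N[1]) = 4
New gcd for candidate v: gcd(4, v). Preserves old gcd iff gcd(4, v) = 4.
  Option A: v=5, gcd(4,5)=1 -> changes
  Option B: v=32, gcd(4,32)=4 -> preserves
  Option C: v=10, gcd(4,10)=2 -> changes
  Option D: v=63, gcd(4,63)=1 -> changes
  Option E: v=9, gcd(4,9)=1 -> changes

Answer: B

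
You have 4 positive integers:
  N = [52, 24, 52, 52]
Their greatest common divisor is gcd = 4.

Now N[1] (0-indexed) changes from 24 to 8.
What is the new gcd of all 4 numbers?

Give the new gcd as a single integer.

Numbers: [52, 24, 52, 52], gcd = 4
Change: index 1, 24 -> 8
gcd of the OTHER numbers (without index 1): gcd([52, 52, 52]) = 52
New gcd = gcd(g_others, new_val) = gcd(52, 8) = 4

Answer: 4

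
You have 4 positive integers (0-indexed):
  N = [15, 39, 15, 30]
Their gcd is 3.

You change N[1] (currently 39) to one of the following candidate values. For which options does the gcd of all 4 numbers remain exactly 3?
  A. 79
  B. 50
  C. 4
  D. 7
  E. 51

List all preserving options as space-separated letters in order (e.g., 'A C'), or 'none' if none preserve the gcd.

Answer: E

Derivation:
Old gcd = 3; gcd of others (without N[1]) = 15
New gcd for candidate v: gcd(15, v). Preserves old gcd iff gcd(15, v) = 3.
  Option A: v=79, gcd(15,79)=1 -> changes
  Option B: v=50, gcd(15,50)=5 -> changes
  Option C: v=4, gcd(15,4)=1 -> changes
  Option D: v=7, gcd(15,7)=1 -> changes
  Option E: v=51, gcd(15,51)=3 -> preserves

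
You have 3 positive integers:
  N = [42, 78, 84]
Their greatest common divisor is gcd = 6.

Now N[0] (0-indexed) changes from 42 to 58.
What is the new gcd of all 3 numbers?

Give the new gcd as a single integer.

Numbers: [42, 78, 84], gcd = 6
Change: index 0, 42 -> 58
gcd of the OTHER numbers (without index 0): gcd([78, 84]) = 6
New gcd = gcd(g_others, new_val) = gcd(6, 58) = 2

Answer: 2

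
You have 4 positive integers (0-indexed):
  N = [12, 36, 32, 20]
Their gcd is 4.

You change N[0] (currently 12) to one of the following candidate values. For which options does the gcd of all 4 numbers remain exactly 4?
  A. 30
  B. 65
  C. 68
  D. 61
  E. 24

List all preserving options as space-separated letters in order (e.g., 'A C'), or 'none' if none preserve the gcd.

Old gcd = 4; gcd of others (without N[0]) = 4
New gcd for candidate v: gcd(4, v). Preserves old gcd iff gcd(4, v) = 4.
  Option A: v=30, gcd(4,30)=2 -> changes
  Option B: v=65, gcd(4,65)=1 -> changes
  Option C: v=68, gcd(4,68)=4 -> preserves
  Option D: v=61, gcd(4,61)=1 -> changes
  Option E: v=24, gcd(4,24)=4 -> preserves

Answer: C E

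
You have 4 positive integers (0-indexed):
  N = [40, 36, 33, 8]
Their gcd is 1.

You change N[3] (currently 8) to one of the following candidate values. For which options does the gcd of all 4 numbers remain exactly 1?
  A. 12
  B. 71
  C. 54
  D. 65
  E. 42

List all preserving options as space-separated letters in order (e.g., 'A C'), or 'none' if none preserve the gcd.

Answer: A B C D E

Derivation:
Old gcd = 1; gcd of others (without N[3]) = 1
New gcd for candidate v: gcd(1, v). Preserves old gcd iff gcd(1, v) = 1.
  Option A: v=12, gcd(1,12)=1 -> preserves
  Option B: v=71, gcd(1,71)=1 -> preserves
  Option C: v=54, gcd(1,54)=1 -> preserves
  Option D: v=65, gcd(1,65)=1 -> preserves
  Option E: v=42, gcd(1,42)=1 -> preserves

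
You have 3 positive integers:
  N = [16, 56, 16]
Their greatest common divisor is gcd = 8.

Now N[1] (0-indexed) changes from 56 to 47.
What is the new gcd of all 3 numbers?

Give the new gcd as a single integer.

Answer: 1

Derivation:
Numbers: [16, 56, 16], gcd = 8
Change: index 1, 56 -> 47
gcd of the OTHER numbers (without index 1): gcd([16, 16]) = 16
New gcd = gcd(g_others, new_val) = gcd(16, 47) = 1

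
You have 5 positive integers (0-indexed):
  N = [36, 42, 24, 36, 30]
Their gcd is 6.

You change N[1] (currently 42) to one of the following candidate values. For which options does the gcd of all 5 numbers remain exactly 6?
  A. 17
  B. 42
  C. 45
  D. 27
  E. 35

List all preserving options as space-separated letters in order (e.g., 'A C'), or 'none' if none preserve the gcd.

Old gcd = 6; gcd of others (without N[1]) = 6
New gcd for candidate v: gcd(6, v). Preserves old gcd iff gcd(6, v) = 6.
  Option A: v=17, gcd(6,17)=1 -> changes
  Option B: v=42, gcd(6,42)=6 -> preserves
  Option C: v=45, gcd(6,45)=3 -> changes
  Option D: v=27, gcd(6,27)=3 -> changes
  Option E: v=35, gcd(6,35)=1 -> changes

Answer: B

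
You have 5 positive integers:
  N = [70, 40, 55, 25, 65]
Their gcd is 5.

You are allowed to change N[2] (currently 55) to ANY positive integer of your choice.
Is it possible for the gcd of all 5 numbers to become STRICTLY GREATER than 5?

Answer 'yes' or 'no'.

Answer: no

Derivation:
Current gcd = 5
gcd of all OTHER numbers (without N[2]=55): gcd([70, 40, 25, 65]) = 5
The new gcd after any change is gcd(5, new_value).
This can be at most 5.
Since 5 = old gcd 5, the gcd can only stay the same or decrease.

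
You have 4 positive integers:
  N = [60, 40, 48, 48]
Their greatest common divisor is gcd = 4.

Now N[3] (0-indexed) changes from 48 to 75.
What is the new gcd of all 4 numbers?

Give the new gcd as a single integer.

Numbers: [60, 40, 48, 48], gcd = 4
Change: index 3, 48 -> 75
gcd of the OTHER numbers (without index 3): gcd([60, 40, 48]) = 4
New gcd = gcd(g_others, new_val) = gcd(4, 75) = 1

Answer: 1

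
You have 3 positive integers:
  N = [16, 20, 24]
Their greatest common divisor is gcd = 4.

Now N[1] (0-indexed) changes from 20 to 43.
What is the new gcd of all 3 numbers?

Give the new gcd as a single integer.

Numbers: [16, 20, 24], gcd = 4
Change: index 1, 20 -> 43
gcd of the OTHER numbers (without index 1): gcd([16, 24]) = 8
New gcd = gcd(g_others, new_val) = gcd(8, 43) = 1

Answer: 1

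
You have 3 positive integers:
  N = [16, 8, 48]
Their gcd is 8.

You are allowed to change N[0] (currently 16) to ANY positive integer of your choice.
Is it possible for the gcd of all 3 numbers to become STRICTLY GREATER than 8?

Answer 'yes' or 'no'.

Current gcd = 8
gcd of all OTHER numbers (without N[0]=16): gcd([8, 48]) = 8
The new gcd after any change is gcd(8, new_value).
This can be at most 8.
Since 8 = old gcd 8, the gcd can only stay the same or decrease.

Answer: no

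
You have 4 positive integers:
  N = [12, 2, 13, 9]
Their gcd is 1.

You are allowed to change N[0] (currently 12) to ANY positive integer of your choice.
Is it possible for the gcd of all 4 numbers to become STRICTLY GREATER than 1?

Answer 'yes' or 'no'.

Answer: no

Derivation:
Current gcd = 1
gcd of all OTHER numbers (without N[0]=12): gcd([2, 13, 9]) = 1
The new gcd after any change is gcd(1, new_value).
This can be at most 1.
Since 1 = old gcd 1, the gcd can only stay the same or decrease.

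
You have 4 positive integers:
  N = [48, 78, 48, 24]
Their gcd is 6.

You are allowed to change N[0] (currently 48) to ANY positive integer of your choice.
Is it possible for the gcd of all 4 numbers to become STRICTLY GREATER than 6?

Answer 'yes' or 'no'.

Current gcd = 6
gcd of all OTHER numbers (without N[0]=48): gcd([78, 48, 24]) = 6
The new gcd after any change is gcd(6, new_value).
This can be at most 6.
Since 6 = old gcd 6, the gcd can only stay the same or decrease.

Answer: no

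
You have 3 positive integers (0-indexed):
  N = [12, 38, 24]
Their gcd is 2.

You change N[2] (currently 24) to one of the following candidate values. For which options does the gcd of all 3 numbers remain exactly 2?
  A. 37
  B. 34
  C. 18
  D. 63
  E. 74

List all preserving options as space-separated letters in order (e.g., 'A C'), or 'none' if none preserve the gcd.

Answer: B C E

Derivation:
Old gcd = 2; gcd of others (without N[2]) = 2
New gcd for candidate v: gcd(2, v). Preserves old gcd iff gcd(2, v) = 2.
  Option A: v=37, gcd(2,37)=1 -> changes
  Option B: v=34, gcd(2,34)=2 -> preserves
  Option C: v=18, gcd(2,18)=2 -> preserves
  Option D: v=63, gcd(2,63)=1 -> changes
  Option E: v=74, gcd(2,74)=2 -> preserves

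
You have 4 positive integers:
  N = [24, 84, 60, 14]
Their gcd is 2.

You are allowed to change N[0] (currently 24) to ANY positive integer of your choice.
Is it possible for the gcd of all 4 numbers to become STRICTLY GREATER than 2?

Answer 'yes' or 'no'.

Answer: no

Derivation:
Current gcd = 2
gcd of all OTHER numbers (without N[0]=24): gcd([84, 60, 14]) = 2
The new gcd after any change is gcd(2, new_value).
This can be at most 2.
Since 2 = old gcd 2, the gcd can only stay the same or decrease.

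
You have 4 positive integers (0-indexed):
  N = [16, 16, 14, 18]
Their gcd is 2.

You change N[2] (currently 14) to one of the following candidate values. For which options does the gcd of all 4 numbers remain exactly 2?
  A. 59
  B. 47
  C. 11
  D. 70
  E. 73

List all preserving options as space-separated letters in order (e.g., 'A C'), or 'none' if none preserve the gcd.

Answer: D

Derivation:
Old gcd = 2; gcd of others (without N[2]) = 2
New gcd for candidate v: gcd(2, v). Preserves old gcd iff gcd(2, v) = 2.
  Option A: v=59, gcd(2,59)=1 -> changes
  Option B: v=47, gcd(2,47)=1 -> changes
  Option C: v=11, gcd(2,11)=1 -> changes
  Option D: v=70, gcd(2,70)=2 -> preserves
  Option E: v=73, gcd(2,73)=1 -> changes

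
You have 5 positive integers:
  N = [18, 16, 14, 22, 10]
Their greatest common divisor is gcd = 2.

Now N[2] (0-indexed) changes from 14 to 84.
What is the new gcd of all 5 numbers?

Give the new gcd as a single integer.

Numbers: [18, 16, 14, 22, 10], gcd = 2
Change: index 2, 14 -> 84
gcd of the OTHER numbers (without index 2): gcd([18, 16, 22, 10]) = 2
New gcd = gcd(g_others, new_val) = gcd(2, 84) = 2

Answer: 2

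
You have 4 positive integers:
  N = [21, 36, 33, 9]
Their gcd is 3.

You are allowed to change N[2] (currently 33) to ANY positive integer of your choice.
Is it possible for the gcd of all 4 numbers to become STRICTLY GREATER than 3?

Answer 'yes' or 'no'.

Answer: no

Derivation:
Current gcd = 3
gcd of all OTHER numbers (without N[2]=33): gcd([21, 36, 9]) = 3
The new gcd after any change is gcd(3, new_value).
This can be at most 3.
Since 3 = old gcd 3, the gcd can only stay the same or decrease.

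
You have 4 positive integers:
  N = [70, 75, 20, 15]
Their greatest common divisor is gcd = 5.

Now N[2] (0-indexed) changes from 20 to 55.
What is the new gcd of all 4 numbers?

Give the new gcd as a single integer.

Answer: 5

Derivation:
Numbers: [70, 75, 20, 15], gcd = 5
Change: index 2, 20 -> 55
gcd of the OTHER numbers (without index 2): gcd([70, 75, 15]) = 5
New gcd = gcd(g_others, new_val) = gcd(5, 55) = 5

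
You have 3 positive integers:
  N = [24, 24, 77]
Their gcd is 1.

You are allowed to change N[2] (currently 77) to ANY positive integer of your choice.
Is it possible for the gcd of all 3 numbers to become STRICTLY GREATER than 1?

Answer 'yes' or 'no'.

Current gcd = 1
gcd of all OTHER numbers (without N[2]=77): gcd([24, 24]) = 24
The new gcd after any change is gcd(24, new_value).
This can be at most 24.
Since 24 > old gcd 1, the gcd CAN increase (e.g., set N[2] = 24).

Answer: yes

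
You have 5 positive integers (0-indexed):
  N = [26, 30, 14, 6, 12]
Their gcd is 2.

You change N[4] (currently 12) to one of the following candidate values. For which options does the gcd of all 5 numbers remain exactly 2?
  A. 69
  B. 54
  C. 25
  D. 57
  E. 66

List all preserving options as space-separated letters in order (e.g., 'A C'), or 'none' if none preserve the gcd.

Old gcd = 2; gcd of others (without N[4]) = 2
New gcd for candidate v: gcd(2, v). Preserves old gcd iff gcd(2, v) = 2.
  Option A: v=69, gcd(2,69)=1 -> changes
  Option B: v=54, gcd(2,54)=2 -> preserves
  Option C: v=25, gcd(2,25)=1 -> changes
  Option D: v=57, gcd(2,57)=1 -> changes
  Option E: v=66, gcd(2,66)=2 -> preserves

Answer: B E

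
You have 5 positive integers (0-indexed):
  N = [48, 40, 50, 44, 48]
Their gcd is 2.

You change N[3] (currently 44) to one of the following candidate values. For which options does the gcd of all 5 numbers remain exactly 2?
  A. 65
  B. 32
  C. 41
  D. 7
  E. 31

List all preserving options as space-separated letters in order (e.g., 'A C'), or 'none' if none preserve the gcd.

Answer: B

Derivation:
Old gcd = 2; gcd of others (without N[3]) = 2
New gcd for candidate v: gcd(2, v). Preserves old gcd iff gcd(2, v) = 2.
  Option A: v=65, gcd(2,65)=1 -> changes
  Option B: v=32, gcd(2,32)=2 -> preserves
  Option C: v=41, gcd(2,41)=1 -> changes
  Option D: v=7, gcd(2,7)=1 -> changes
  Option E: v=31, gcd(2,31)=1 -> changes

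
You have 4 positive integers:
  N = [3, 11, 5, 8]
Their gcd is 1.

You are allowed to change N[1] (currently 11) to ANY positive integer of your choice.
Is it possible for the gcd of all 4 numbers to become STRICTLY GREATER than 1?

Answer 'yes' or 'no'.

Current gcd = 1
gcd of all OTHER numbers (without N[1]=11): gcd([3, 5, 8]) = 1
The new gcd after any change is gcd(1, new_value).
This can be at most 1.
Since 1 = old gcd 1, the gcd can only stay the same or decrease.

Answer: no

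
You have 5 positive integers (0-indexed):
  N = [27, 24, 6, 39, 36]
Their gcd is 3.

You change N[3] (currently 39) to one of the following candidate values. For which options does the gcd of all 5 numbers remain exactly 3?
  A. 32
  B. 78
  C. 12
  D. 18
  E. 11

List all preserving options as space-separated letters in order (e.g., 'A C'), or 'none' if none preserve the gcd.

Old gcd = 3; gcd of others (without N[3]) = 3
New gcd for candidate v: gcd(3, v). Preserves old gcd iff gcd(3, v) = 3.
  Option A: v=32, gcd(3,32)=1 -> changes
  Option B: v=78, gcd(3,78)=3 -> preserves
  Option C: v=12, gcd(3,12)=3 -> preserves
  Option D: v=18, gcd(3,18)=3 -> preserves
  Option E: v=11, gcd(3,11)=1 -> changes

Answer: B C D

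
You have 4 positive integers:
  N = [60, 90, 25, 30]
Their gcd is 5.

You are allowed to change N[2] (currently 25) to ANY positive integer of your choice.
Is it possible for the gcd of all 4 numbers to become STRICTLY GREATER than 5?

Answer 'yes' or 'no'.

Current gcd = 5
gcd of all OTHER numbers (without N[2]=25): gcd([60, 90, 30]) = 30
The new gcd after any change is gcd(30, new_value).
This can be at most 30.
Since 30 > old gcd 5, the gcd CAN increase (e.g., set N[2] = 30).

Answer: yes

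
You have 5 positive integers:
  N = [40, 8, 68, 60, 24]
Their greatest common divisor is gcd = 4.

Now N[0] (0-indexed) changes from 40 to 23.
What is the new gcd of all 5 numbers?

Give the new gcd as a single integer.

Numbers: [40, 8, 68, 60, 24], gcd = 4
Change: index 0, 40 -> 23
gcd of the OTHER numbers (without index 0): gcd([8, 68, 60, 24]) = 4
New gcd = gcd(g_others, new_val) = gcd(4, 23) = 1

Answer: 1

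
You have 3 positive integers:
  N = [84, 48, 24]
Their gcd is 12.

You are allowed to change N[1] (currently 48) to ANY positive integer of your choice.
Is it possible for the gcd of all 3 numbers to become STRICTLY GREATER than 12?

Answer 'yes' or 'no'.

Current gcd = 12
gcd of all OTHER numbers (without N[1]=48): gcd([84, 24]) = 12
The new gcd after any change is gcd(12, new_value).
This can be at most 12.
Since 12 = old gcd 12, the gcd can only stay the same or decrease.

Answer: no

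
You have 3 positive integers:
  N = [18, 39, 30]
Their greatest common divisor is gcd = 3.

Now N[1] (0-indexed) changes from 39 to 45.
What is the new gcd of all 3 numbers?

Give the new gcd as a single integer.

Numbers: [18, 39, 30], gcd = 3
Change: index 1, 39 -> 45
gcd of the OTHER numbers (without index 1): gcd([18, 30]) = 6
New gcd = gcd(g_others, new_val) = gcd(6, 45) = 3

Answer: 3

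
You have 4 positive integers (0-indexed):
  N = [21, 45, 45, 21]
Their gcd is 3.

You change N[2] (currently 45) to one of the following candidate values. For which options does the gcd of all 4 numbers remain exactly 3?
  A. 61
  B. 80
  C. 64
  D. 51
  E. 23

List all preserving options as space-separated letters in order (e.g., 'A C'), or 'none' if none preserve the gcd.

Answer: D

Derivation:
Old gcd = 3; gcd of others (without N[2]) = 3
New gcd for candidate v: gcd(3, v). Preserves old gcd iff gcd(3, v) = 3.
  Option A: v=61, gcd(3,61)=1 -> changes
  Option B: v=80, gcd(3,80)=1 -> changes
  Option C: v=64, gcd(3,64)=1 -> changes
  Option D: v=51, gcd(3,51)=3 -> preserves
  Option E: v=23, gcd(3,23)=1 -> changes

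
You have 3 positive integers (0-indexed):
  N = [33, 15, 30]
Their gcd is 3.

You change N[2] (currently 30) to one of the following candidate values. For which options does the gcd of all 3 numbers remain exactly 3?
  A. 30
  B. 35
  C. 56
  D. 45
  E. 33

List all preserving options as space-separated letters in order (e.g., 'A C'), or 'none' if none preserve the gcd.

Old gcd = 3; gcd of others (without N[2]) = 3
New gcd for candidate v: gcd(3, v). Preserves old gcd iff gcd(3, v) = 3.
  Option A: v=30, gcd(3,30)=3 -> preserves
  Option B: v=35, gcd(3,35)=1 -> changes
  Option C: v=56, gcd(3,56)=1 -> changes
  Option D: v=45, gcd(3,45)=3 -> preserves
  Option E: v=33, gcd(3,33)=3 -> preserves

Answer: A D E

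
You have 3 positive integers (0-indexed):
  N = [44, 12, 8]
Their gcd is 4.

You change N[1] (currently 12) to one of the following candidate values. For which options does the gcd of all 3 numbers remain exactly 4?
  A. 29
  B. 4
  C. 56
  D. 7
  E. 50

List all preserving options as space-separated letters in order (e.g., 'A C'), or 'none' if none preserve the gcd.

Answer: B C

Derivation:
Old gcd = 4; gcd of others (without N[1]) = 4
New gcd for candidate v: gcd(4, v). Preserves old gcd iff gcd(4, v) = 4.
  Option A: v=29, gcd(4,29)=1 -> changes
  Option B: v=4, gcd(4,4)=4 -> preserves
  Option C: v=56, gcd(4,56)=4 -> preserves
  Option D: v=7, gcd(4,7)=1 -> changes
  Option E: v=50, gcd(4,50)=2 -> changes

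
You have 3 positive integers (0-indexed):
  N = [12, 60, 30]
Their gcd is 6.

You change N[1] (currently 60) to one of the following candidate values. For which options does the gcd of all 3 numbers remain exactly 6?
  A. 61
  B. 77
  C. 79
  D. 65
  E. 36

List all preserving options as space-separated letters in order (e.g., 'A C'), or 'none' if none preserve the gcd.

Old gcd = 6; gcd of others (without N[1]) = 6
New gcd for candidate v: gcd(6, v). Preserves old gcd iff gcd(6, v) = 6.
  Option A: v=61, gcd(6,61)=1 -> changes
  Option B: v=77, gcd(6,77)=1 -> changes
  Option C: v=79, gcd(6,79)=1 -> changes
  Option D: v=65, gcd(6,65)=1 -> changes
  Option E: v=36, gcd(6,36)=6 -> preserves

Answer: E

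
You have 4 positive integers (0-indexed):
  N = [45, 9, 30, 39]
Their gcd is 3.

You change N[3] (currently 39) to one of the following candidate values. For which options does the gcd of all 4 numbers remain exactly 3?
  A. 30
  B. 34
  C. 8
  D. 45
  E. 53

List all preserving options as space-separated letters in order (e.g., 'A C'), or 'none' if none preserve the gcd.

Answer: A D

Derivation:
Old gcd = 3; gcd of others (without N[3]) = 3
New gcd for candidate v: gcd(3, v). Preserves old gcd iff gcd(3, v) = 3.
  Option A: v=30, gcd(3,30)=3 -> preserves
  Option B: v=34, gcd(3,34)=1 -> changes
  Option C: v=8, gcd(3,8)=1 -> changes
  Option D: v=45, gcd(3,45)=3 -> preserves
  Option E: v=53, gcd(3,53)=1 -> changes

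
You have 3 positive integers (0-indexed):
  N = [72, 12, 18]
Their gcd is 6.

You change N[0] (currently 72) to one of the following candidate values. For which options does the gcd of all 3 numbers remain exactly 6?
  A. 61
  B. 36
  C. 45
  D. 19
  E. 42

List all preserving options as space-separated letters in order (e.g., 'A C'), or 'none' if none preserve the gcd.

Old gcd = 6; gcd of others (without N[0]) = 6
New gcd for candidate v: gcd(6, v). Preserves old gcd iff gcd(6, v) = 6.
  Option A: v=61, gcd(6,61)=1 -> changes
  Option B: v=36, gcd(6,36)=6 -> preserves
  Option C: v=45, gcd(6,45)=3 -> changes
  Option D: v=19, gcd(6,19)=1 -> changes
  Option E: v=42, gcd(6,42)=6 -> preserves

Answer: B E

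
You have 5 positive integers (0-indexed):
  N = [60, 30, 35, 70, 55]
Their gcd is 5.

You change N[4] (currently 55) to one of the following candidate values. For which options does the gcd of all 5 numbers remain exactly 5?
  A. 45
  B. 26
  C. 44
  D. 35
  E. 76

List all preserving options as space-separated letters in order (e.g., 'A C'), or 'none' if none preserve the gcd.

Answer: A D

Derivation:
Old gcd = 5; gcd of others (without N[4]) = 5
New gcd for candidate v: gcd(5, v). Preserves old gcd iff gcd(5, v) = 5.
  Option A: v=45, gcd(5,45)=5 -> preserves
  Option B: v=26, gcd(5,26)=1 -> changes
  Option C: v=44, gcd(5,44)=1 -> changes
  Option D: v=35, gcd(5,35)=5 -> preserves
  Option E: v=76, gcd(5,76)=1 -> changes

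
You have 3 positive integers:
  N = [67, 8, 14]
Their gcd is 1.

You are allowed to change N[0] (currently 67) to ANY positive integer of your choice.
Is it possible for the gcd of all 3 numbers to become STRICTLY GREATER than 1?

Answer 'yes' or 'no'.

Answer: yes

Derivation:
Current gcd = 1
gcd of all OTHER numbers (without N[0]=67): gcd([8, 14]) = 2
The new gcd after any change is gcd(2, new_value).
This can be at most 2.
Since 2 > old gcd 1, the gcd CAN increase (e.g., set N[0] = 2).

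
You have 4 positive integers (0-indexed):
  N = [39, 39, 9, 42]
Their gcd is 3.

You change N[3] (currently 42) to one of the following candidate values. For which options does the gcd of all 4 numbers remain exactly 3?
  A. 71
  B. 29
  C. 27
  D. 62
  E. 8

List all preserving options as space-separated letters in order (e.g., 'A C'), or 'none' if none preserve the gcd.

Old gcd = 3; gcd of others (without N[3]) = 3
New gcd for candidate v: gcd(3, v). Preserves old gcd iff gcd(3, v) = 3.
  Option A: v=71, gcd(3,71)=1 -> changes
  Option B: v=29, gcd(3,29)=1 -> changes
  Option C: v=27, gcd(3,27)=3 -> preserves
  Option D: v=62, gcd(3,62)=1 -> changes
  Option E: v=8, gcd(3,8)=1 -> changes

Answer: C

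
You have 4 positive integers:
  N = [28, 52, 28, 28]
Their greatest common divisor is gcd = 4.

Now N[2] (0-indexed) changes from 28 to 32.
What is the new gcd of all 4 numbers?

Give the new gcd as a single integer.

Answer: 4

Derivation:
Numbers: [28, 52, 28, 28], gcd = 4
Change: index 2, 28 -> 32
gcd of the OTHER numbers (without index 2): gcd([28, 52, 28]) = 4
New gcd = gcd(g_others, new_val) = gcd(4, 32) = 4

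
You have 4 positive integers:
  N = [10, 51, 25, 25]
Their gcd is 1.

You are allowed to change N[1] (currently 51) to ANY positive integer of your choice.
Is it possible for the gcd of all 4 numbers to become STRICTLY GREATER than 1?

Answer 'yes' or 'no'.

Answer: yes

Derivation:
Current gcd = 1
gcd of all OTHER numbers (without N[1]=51): gcd([10, 25, 25]) = 5
The new gcd after any change is gcd(5, new_value).
This can be at most 5.
Since 5 > old gcd 1, the gcd CAN increase (e.g., set N[1] = 5).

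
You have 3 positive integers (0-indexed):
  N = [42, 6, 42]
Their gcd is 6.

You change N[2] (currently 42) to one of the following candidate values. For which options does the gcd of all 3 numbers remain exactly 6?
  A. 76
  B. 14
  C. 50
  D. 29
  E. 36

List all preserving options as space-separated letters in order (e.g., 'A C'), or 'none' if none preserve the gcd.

Old gcd = 6; gcd of others (without N[2]) = 6
New gcd for candidate v: gcd(6, v). Preserves old gcd iff gcd(6, v) = 6.
  Option A: v=76, gcd(6,76)=2 -> changes
  Option B: v=14, gcd(6,14)=2 -> changes
  Option C: v=50, gcd(6,50)=2 -> changes
  Option D: v=29, gcd(6,29)=1 -> changes
  Option E: v=36, gcd(6,36)=6 -> preserves

Answer: E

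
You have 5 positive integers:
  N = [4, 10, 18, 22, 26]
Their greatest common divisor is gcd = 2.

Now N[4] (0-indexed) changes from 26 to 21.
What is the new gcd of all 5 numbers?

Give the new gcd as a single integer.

Numbers: [4, 10, 18, 22, 26], gcd = 2
Change: index 4, 26 -> 21
gcd of the OTHER numbers (without index 4): gcd([4, 10, 18, 22]) = 2
New gcd = gcd(g_others, new_val) = gcd(2, 21) = 1

Answer: 1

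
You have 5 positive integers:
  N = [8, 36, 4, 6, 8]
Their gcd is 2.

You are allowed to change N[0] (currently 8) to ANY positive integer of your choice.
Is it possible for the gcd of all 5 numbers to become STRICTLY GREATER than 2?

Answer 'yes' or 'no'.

Answer: no

Derivation:
Current gcd = 2
gcd of all OTHER numbers (without N[0]=8): gcd([36, 4, 6, 8]) = 2
The new gcd after any change is gcd(2, new_value).
This can be at most 2.
Since 2 = old gcd 2, the gcd can only stay the same or decrease.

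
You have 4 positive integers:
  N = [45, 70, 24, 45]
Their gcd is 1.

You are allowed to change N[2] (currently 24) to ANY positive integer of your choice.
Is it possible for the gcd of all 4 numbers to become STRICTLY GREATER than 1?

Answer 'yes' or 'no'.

Current gcd = 1
gcd of all OTHER numbers (without N[2]=24): gcd([45, 70, 45]) = 5
The new gcd after any change is gcd(5, new_value).
This can be at most 5.
Since 5 > old gcd 1, the gcd CAN increase (e.g., set N[2] = 5).

Answer: yes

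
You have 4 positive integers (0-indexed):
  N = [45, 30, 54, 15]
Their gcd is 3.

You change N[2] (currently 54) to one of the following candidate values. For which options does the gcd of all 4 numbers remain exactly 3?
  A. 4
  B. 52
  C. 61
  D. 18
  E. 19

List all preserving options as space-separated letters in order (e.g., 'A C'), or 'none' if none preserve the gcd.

Answer: D

Derivation:
Old gcd = 3; gcd of others (without N[2]) = 15
New gcd for candidate v: gcd(15, v). Preserves old gcd iff gcd(15, v) = 3.
  Option A: v=4, gcd(15,4)=1 -> changes
  Option B: v=52, gcd(15,52)=1 -> changes
  Option C: v=61, gcd(15,61)=1 -> changes
  Option D: v=18, gcd(15,18)=3 -> preserves
  Option E: v=19, gcd(15,19)=1 -> changes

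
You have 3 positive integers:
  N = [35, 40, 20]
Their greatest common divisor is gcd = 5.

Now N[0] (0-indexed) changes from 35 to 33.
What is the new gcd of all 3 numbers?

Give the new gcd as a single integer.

Answer: 1

Derivation:
Numbers: [35, 40, 20], gcd = 5
Change: index 0, 35 -> 33
gcd of the OTHER numbers (without index 0): gcd([40, 20]) = 20
New gcd = gcd(g_others, new_val) = gcd(20, 33) = 1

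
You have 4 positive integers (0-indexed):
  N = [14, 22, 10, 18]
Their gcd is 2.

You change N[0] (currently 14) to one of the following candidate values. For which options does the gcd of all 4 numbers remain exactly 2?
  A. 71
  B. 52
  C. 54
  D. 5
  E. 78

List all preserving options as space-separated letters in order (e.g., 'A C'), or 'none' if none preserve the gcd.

Answer: B C E

Derivation:
Old gcd = 2; gcd of others (without N[0]) = 2
New gcd for candidate v: gcd(2, v). Preserves old gcd iff gcd(2, v) = 2.
  Option A: v=71, gcd(2,71)=1 -> changes
  Option B: v=52, gcd(2,52)=2 -> preserves
  Option C: v=54, gcd(2,54)=2 -> preserves
  Option D: v=5, gcd(2,5)=1 -> changes
  Option E: v=78, gcd(2,78)=2 -> preserves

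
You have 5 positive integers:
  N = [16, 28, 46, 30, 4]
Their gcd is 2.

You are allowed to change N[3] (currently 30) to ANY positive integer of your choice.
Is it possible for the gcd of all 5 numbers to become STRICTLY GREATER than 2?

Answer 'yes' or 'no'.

Current gcd = 2
gcd of all OTHER numbers (without N[3]=30): gcd([16, 28, 46, 4]) = 2
The new gcd after any change is gcd(2, new_value).
This can be at most 2.
Since 2 = old gcd 2, the gcd can only stay the same or decrease.

Answer: no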